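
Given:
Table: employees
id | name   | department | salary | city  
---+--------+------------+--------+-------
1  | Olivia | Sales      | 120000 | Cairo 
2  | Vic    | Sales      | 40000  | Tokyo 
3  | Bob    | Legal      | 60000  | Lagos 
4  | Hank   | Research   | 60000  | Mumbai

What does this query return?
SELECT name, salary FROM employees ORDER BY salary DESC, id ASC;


Sorting by salary DESC, then id ASC for ties

4 rows:
Olivia, 120000
Bob, 60000
Hank, 60000
Vic, 40000


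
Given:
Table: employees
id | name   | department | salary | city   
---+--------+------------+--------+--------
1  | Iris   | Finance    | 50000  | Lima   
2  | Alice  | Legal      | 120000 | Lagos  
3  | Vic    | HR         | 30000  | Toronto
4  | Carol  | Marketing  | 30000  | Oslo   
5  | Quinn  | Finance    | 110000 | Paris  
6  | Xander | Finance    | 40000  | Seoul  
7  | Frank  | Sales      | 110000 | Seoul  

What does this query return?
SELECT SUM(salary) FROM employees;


SUM(salary) = 50000 + 120000 + 30000 + 30000 + 110000 + 40000 + 110000 = 490000

490000


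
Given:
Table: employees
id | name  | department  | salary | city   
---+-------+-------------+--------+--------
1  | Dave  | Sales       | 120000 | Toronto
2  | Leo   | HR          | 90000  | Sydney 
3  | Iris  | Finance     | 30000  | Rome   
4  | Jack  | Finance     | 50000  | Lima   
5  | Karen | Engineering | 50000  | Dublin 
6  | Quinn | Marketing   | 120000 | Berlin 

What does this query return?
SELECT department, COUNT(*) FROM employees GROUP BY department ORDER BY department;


Assigning each row to its department group:
  Dave -> Sales
  Leo -> HR
  Iris -> Finance
  Jack -> Finance
  Karen -> Engineering
  Quinn -> Marketing


5 groups:
Engineering, 1
Finance, 2
HR, 1
Marketing, 1
Sales, 1


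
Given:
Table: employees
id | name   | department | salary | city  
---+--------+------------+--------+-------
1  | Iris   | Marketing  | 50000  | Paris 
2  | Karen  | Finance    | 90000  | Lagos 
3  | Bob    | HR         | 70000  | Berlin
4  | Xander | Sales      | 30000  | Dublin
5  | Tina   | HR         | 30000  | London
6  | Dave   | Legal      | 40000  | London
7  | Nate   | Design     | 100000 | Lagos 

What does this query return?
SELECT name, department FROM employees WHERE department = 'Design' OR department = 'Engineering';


Filtering: department = 'Design' OR 'Engineering'
Matching: 1 rows

1 rows:
Nate, Design


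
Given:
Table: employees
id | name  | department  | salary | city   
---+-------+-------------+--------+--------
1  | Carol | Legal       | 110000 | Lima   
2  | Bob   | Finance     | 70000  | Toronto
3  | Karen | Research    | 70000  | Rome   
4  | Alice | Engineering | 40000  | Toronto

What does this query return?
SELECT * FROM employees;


SELECT * returns all 4 rows with all columns

4 rows:
1, Carol, Legal, 110000, Lima
2, Bob, Finance, 70000, Toronto
3, Karen, Research, 70000, Rome
4, Alice, Engineering, 40000, Toronto


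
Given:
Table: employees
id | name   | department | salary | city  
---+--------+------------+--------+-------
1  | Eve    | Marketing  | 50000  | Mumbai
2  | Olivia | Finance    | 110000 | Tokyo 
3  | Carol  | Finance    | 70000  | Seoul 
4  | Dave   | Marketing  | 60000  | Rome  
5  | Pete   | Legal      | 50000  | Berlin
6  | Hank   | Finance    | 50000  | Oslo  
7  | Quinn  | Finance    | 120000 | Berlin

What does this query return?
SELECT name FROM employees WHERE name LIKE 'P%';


LIKE 'P%' matches names starting with 'P'
Matching: 1

1 rows:
Pete


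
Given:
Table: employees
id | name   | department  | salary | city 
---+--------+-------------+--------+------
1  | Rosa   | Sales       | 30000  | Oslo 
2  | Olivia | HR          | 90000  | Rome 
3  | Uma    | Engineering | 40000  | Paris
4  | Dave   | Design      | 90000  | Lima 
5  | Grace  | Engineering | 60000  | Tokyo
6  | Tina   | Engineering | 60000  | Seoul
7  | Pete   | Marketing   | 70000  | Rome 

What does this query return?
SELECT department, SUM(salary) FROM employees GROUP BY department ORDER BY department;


Summing salary within each department:
  Design: 90000 = 90000
  Engineering: 40000 + 60000 + 60000 = 160000
  HR: 90000 = 90000
  Marketing: 70000 = 70000
  Sales: 30000 = 30000


5 groups:
Design, 90000
Engineering, 160000
HR, 90000
Marketing, 70000
Sales, 30000


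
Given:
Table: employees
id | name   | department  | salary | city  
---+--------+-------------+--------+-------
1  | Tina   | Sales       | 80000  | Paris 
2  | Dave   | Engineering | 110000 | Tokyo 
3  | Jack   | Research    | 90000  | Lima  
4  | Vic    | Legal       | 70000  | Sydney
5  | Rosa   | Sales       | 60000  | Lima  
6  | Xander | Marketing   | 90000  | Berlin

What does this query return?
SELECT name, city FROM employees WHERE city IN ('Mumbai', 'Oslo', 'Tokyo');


Filtering: city IN ('Mumbai', 'Oslo', 'Tokyo')
Matching: 1 rows

1 rows:
Dave, Tokyo


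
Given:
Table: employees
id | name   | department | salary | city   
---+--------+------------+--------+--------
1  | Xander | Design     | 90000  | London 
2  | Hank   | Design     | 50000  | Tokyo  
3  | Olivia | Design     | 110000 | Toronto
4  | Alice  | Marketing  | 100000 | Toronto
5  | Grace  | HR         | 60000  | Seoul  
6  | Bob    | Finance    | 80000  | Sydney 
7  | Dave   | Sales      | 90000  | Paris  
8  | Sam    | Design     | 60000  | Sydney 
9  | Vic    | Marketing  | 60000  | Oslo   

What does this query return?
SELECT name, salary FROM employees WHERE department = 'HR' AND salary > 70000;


Filtering: department = 'HR' AND salary > 70000
Matching: 0 rows

Empty result set (0 rows)


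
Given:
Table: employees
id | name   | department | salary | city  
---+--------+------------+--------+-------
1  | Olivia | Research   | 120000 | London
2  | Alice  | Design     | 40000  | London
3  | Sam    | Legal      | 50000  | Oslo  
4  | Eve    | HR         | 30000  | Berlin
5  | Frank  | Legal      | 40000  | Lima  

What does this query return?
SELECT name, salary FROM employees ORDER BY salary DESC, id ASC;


Sorting by salary DESC, then id ASC for ties

5 rows:
Olivia, 120000
Sam, 50000
Alice, 40000
Frank, 40000
Eve, 30000


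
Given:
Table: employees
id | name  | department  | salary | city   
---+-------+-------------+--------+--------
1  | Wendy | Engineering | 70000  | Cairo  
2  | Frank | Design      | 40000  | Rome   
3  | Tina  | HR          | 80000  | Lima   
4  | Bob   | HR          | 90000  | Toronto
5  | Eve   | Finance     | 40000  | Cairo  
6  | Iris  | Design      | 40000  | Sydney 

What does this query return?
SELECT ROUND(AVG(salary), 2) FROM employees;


SUM(salary) = 360000
COUNT = 6
ROUND(AVG, 2) = ROUND(360000 / 6, 2) = 60000.0

60000.0


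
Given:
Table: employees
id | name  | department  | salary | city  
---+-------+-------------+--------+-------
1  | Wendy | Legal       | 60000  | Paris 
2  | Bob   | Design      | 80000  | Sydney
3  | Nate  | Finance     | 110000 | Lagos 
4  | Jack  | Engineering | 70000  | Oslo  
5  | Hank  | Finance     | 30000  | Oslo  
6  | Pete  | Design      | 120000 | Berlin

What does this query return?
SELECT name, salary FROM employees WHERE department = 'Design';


Filtering: department = 'Design'
Matching rows: 2

2 rows:
Bob, 80000
Pete, 120000


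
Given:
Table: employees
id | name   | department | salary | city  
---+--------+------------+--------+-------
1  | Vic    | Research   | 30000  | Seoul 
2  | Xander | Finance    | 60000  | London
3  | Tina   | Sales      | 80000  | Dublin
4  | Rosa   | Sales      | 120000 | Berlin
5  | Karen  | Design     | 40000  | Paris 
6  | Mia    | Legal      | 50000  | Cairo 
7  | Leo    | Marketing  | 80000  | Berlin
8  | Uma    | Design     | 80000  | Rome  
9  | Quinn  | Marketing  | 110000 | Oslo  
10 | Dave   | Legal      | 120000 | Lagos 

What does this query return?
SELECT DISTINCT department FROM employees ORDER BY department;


All 'department' values (row order): Research, Finance, Sales, Sales, Design, Legal, Marketing, Design, Marketing, Legal
Removing duplicates leaves 6 unique value(s).

6 values:
Design
Finance
Legal
Marketing
Research
Sales


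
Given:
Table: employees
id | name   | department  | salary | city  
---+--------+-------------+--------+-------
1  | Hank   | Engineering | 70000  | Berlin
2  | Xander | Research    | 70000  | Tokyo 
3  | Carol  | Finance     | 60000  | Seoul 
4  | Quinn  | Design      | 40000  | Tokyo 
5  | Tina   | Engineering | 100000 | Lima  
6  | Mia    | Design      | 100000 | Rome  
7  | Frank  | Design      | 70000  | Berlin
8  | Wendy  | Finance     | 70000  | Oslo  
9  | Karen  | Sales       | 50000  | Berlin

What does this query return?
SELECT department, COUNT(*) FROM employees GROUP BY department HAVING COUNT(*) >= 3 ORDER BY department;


Groups with count >= 3:
  Design: 3 -> PASS
  Engineering: 2 -> filtered out
  Finance: 2 -> filtered out
  Research: 1 -> filtered out
  Sales: 1 -> filtered out


1 groups:
Design, 3


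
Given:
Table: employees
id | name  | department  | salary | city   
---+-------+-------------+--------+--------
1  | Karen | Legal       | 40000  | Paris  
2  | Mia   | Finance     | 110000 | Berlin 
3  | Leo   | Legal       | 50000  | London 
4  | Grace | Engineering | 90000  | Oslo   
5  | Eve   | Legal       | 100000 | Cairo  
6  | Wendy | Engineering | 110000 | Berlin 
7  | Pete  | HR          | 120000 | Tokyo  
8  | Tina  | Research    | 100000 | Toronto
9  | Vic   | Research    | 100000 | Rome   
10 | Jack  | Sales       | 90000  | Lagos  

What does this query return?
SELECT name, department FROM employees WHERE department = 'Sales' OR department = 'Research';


Filtering: department = 'Sales' OR 'Research'
Matching: 3 rows

3 rows:
Tina, Research
Vic, Research
Jack, Sales


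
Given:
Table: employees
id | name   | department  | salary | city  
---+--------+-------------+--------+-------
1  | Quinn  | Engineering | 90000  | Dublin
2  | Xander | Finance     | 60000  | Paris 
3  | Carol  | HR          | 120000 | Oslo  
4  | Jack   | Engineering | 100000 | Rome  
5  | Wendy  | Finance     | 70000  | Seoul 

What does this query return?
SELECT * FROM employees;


SELECT * returns all 5 rows with all columns

5 rows:
1, Quinn, Engineering, 90000, Dublin
2, Xander, Finance, 60000, Paris
3, Carol, HR, 120000, Oslo
4, Jack, Engineering, 100000, Rome
5, Wendy, Finance, 70000, Seoul


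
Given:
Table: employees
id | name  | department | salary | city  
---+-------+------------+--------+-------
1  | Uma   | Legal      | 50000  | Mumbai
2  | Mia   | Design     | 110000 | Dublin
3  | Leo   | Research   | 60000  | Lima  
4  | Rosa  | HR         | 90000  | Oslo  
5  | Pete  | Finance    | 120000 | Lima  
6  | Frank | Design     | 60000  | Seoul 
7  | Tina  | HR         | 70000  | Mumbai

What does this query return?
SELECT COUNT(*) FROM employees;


COUNT(*) counts all rows

7


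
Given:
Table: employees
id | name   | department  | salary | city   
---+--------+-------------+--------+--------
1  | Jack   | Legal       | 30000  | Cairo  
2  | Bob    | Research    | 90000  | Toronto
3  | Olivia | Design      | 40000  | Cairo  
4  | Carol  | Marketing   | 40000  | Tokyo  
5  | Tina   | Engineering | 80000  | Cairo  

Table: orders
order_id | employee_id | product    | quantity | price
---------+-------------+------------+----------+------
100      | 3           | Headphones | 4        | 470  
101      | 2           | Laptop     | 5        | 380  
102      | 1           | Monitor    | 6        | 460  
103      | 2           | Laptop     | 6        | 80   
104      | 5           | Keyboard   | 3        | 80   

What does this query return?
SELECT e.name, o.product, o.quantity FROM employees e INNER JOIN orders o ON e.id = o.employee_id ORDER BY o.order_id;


Joining employees.id = orders.employee_id:
  employee Olivia (id=3) -> order Headphones
  employee Bob (id=2) -> order Laptop
  employee Jack (id=1) -> order Monitor
  employee Bob (id=2) -> order Laptop
  employee Tina (id=5) -> order Keyboard


5 rows:
Olivia, Headphones, 4
Bob, Laptop, 5
Jack, Monitor, 6
Bob, Laptop, 6
Tina, Keyboard, 3


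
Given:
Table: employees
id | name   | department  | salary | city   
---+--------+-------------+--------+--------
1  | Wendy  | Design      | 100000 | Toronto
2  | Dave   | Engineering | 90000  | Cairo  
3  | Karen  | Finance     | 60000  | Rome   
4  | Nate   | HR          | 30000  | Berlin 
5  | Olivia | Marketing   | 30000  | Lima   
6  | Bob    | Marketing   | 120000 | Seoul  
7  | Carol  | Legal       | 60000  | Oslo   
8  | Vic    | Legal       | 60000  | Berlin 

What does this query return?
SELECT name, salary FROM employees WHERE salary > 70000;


Filtering: salary > 70000
Matching: 3 rows

3 rows:
Wendy, 100000
Dave, 90000
Bob, 120000


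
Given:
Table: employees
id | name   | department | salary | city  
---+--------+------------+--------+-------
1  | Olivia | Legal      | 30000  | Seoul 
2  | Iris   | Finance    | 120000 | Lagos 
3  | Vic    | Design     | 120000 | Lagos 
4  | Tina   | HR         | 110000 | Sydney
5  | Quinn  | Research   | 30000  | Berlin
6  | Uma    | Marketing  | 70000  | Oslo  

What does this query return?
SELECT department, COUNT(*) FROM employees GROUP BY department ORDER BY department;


Assigning each row to its department group:
  Olivia -> Legal
  Iris -> Finance
  Vic -> Design
  Tina -> HR
  Quinn -> Research
  Uma -> Marketing


6 groups:
Design, 1
Finance, 1
HR, 1
Legal, 1
Marketing, 1
Research, 1


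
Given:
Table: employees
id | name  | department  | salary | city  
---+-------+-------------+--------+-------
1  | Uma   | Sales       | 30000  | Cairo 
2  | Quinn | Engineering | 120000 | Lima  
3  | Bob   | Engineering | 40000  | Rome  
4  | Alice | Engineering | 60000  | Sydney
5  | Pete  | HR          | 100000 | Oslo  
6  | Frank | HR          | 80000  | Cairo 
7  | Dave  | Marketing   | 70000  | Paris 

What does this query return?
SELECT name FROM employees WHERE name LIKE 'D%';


LIKE 'D%' matches names starting with 'D'
Matching: 1

1 rows:
Dave


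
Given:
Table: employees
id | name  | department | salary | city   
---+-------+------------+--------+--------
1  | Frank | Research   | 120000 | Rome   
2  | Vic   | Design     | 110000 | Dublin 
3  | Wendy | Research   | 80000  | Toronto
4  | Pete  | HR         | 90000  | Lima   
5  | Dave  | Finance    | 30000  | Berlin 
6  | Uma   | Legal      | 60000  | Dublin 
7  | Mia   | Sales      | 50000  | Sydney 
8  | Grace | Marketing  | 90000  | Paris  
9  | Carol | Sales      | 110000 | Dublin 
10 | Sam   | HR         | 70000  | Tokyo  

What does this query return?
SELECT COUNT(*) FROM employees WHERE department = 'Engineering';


Counting rows where department = 'Engineering'


0


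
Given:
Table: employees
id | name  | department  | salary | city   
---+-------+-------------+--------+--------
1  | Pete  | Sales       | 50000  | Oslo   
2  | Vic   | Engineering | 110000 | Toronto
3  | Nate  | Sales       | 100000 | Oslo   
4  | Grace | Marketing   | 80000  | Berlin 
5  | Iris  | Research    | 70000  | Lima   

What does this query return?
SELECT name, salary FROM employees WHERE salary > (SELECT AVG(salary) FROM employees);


Subquery: AVG(salary) = 82000.0
Filtering: salary > 82000.0
  Vic (110000) -> MATCH
  Nate (100000) -> MATCH


2 rows:
Vic, 110000
Nate, 100000


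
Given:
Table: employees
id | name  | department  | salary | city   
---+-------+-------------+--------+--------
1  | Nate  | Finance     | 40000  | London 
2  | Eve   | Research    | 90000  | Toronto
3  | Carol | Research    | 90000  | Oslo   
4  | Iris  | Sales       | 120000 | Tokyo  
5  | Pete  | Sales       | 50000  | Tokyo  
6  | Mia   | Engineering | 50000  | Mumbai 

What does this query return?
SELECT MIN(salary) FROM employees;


Salaries: 40000, 90000, 90000, 120000, 50000, 50000
MIN = 40000

40000


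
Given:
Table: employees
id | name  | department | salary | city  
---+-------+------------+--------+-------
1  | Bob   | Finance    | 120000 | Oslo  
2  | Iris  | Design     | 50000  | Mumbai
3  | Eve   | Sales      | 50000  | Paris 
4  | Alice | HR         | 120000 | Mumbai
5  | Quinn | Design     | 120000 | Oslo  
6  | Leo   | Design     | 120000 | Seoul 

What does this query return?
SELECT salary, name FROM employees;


Projecting columns: salary, name

6 rows:
120000, Bob
50000, Iris
50000, Eve
120000, Alice
120000, Quinn
120000, Leo


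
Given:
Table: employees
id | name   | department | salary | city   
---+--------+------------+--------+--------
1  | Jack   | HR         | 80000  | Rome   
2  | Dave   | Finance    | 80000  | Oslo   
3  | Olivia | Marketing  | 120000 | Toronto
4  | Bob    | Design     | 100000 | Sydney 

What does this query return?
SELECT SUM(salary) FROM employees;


SUM(salary) = 80000 + 80000 + 120000 + 100000 = 380000

380000


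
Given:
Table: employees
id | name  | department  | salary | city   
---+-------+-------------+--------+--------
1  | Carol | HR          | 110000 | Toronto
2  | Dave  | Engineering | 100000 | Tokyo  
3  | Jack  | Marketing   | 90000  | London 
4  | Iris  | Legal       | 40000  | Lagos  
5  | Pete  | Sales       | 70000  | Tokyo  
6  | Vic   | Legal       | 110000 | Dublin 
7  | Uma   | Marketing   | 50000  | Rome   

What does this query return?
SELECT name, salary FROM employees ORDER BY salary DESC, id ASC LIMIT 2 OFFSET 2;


Sort by salary DESC (id ASC tiebreak), then skip 2 and take 2
Rows 3 through 4

2 rows:
Dave, 100000
Jack, 90000


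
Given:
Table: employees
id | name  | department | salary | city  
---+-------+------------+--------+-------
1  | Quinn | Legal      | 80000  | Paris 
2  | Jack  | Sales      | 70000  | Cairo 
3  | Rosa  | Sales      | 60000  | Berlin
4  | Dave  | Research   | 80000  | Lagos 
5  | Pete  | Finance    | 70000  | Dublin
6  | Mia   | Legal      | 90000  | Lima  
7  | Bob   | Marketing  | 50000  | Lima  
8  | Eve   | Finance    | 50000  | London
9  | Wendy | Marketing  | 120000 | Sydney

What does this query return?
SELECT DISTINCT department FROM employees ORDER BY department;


All 'department' values (row order): Legal, Sales, Sales, Research, Finance, Legal, Marketing, Finance, Marketing
Removing duplicates leaves 5 unique value(s).

5 values:
Finance
Legal
Marketing
Research
Sales


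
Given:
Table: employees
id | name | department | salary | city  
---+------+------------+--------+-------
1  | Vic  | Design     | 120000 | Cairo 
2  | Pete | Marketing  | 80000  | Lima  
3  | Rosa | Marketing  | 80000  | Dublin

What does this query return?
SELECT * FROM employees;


SELECT * returns all 3 rows with all columns

3 rows:
1, Vic, Design, 120000, Cairo
2, Pete, Marketing, 80000, Lima
3, Rosa, Marketing, 80000, Dublin


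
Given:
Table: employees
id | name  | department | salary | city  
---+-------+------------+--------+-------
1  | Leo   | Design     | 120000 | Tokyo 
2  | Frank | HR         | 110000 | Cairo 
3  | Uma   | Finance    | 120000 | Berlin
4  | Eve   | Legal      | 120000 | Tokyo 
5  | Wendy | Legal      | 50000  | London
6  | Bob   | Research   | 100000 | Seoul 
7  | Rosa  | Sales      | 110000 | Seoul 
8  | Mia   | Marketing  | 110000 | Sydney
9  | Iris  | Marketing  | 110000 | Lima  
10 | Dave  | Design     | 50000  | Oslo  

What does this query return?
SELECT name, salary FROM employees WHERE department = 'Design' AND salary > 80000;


Filtering: department = 'Design' AND salary > 80000
Matching: 1 rows

1 rows:
Leo, 120000


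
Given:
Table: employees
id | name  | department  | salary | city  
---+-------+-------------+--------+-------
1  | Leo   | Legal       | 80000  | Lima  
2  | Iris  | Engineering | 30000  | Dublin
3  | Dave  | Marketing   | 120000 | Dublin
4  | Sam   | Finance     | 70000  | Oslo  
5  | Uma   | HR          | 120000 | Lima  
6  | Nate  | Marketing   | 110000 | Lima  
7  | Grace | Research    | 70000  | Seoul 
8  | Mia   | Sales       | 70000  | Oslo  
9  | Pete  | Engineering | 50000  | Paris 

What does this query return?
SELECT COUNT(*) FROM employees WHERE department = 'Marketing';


Counting rows where department = 'Marketing'
  Dave -> MATCH
  Nate -> MATCH


2


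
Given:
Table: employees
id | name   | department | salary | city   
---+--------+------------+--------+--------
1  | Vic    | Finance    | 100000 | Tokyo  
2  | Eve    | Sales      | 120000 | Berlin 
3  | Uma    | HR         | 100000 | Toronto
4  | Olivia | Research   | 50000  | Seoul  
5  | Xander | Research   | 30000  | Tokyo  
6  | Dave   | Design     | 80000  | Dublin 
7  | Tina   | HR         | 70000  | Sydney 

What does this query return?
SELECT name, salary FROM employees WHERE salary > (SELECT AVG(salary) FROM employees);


Subquery: AVG(salary) = 78571.43
Filtering: salary > 78571.43
  Vic (100000) -> MATCH
  Eve (120000) -> MATCH
  Uma (100000) -> MATCH
  Dave (80000) -> MATCH


4 rows:
Vic, 100000
Eve, 120000
Uma, 100000
Dave, 80000


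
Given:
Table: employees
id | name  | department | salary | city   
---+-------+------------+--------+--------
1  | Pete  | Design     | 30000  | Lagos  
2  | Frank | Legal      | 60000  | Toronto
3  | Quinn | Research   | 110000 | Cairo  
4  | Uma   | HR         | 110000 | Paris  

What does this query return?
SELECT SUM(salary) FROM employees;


SUM(salary) = 30000 + 60000 + 110000 + 110000 = 310000

310000


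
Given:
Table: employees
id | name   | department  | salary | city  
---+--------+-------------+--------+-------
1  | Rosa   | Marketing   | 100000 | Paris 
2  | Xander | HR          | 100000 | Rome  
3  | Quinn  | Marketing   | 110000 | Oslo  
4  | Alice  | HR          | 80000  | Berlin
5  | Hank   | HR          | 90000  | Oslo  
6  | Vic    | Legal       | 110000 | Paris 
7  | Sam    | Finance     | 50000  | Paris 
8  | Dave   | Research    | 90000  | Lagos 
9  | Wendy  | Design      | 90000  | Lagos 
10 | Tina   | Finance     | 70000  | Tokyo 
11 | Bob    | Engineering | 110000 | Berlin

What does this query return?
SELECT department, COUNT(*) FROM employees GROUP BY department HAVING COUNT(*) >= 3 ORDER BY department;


Groups with count >= 3:
  HR: 3 -> PASS
  Design: 1 -> filtered out
  Engineering: 1 -> filtered out
  Finance: 2 -> filtered out
  Legal: 1 -> filtered out
  Marketing: 2 -> filtered out
  Research: 1 -> filtered out


1 groups:
HR, 3


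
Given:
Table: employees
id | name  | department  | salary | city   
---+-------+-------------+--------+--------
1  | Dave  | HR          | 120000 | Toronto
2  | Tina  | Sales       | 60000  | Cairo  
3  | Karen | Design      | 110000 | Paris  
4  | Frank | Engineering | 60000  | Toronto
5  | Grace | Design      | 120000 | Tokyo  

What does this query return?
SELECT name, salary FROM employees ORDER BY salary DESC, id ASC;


Sorting by salary DESC, then id ASC for ties

5 rows:
Dave, 120000
Grace, 120000
Karen, 110000
Tina, 60000
Frank, 60000


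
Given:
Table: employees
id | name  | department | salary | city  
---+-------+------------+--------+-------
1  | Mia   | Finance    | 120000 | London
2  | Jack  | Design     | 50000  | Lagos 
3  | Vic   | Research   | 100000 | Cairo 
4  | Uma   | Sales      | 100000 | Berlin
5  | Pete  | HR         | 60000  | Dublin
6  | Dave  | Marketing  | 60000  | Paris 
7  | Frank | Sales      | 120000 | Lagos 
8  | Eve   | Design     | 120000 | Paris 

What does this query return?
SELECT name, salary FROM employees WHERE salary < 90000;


Filtering: salary < 90000
Matching: 3 rows

3 rows:
Jack, 50000
Pete, 60000
Dave, 60000


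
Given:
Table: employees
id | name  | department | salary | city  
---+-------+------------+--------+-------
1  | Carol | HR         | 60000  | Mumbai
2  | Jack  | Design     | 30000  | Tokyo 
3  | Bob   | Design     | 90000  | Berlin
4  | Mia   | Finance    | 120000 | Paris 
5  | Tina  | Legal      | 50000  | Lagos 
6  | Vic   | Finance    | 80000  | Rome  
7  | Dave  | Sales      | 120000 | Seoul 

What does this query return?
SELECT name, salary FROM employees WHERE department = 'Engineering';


Filtering: department = 'Engineering'
Matching rows: 0

Empty result set (0 rows)


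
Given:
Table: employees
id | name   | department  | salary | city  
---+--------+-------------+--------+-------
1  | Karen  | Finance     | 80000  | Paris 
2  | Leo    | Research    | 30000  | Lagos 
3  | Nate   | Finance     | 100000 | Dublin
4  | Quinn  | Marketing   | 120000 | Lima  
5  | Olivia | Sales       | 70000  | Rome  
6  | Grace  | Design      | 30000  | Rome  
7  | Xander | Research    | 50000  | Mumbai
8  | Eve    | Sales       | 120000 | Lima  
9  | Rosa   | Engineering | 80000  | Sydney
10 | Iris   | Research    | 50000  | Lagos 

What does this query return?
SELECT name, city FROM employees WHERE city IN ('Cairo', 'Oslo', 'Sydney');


Filtering: city IN ('Cairo', 'Oslo', 'Sydney')
Matching: 1 rows

1 rows:
Rosa, Sydney


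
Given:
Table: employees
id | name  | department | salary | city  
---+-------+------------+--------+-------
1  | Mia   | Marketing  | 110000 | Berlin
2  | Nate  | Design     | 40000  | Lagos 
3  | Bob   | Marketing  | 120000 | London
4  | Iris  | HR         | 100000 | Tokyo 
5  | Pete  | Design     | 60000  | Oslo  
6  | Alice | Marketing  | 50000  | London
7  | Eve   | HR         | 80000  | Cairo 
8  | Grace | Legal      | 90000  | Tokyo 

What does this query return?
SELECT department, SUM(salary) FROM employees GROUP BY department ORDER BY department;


Summing salary within each department:
  Design: 40000 + 60000 = 100000
  HR: 100000 + 80000 = 180000
  Legal: 90000 = 90000
  Marketing: 110000 + 120000 + 50000 = 280000


4 groups:
Design, 100000
HR, 180000
Legal, 90000
Marketing, 280000


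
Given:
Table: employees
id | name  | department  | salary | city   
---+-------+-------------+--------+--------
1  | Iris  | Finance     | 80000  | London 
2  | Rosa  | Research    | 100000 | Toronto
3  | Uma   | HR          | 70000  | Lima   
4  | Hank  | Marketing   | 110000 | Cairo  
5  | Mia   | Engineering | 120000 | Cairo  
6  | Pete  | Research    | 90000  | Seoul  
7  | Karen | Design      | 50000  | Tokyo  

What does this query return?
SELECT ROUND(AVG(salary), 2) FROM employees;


SUM(salary) = 620000
COUNT = 7
ROUND(AVG, 2) = ROUND(620000 / 7, 2) = 88571.43

88571.43


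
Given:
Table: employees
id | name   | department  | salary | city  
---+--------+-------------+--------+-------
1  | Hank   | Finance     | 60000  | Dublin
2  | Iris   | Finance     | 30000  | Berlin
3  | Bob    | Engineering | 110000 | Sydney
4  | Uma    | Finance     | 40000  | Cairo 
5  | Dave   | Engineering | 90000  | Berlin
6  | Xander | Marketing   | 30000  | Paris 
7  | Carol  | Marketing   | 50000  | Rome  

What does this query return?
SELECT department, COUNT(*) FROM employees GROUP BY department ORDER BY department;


Assigning each row to its department group:
  Hank -> Finance
  Iris -> Finance
  Bob -> Engineering
  Uma -> Finance
  Dave -> Engineering
  Xander -> Marketing
  Carol -> Marketing


3 groups:
Engineering, 2
Finance, 3
Marketing, 2


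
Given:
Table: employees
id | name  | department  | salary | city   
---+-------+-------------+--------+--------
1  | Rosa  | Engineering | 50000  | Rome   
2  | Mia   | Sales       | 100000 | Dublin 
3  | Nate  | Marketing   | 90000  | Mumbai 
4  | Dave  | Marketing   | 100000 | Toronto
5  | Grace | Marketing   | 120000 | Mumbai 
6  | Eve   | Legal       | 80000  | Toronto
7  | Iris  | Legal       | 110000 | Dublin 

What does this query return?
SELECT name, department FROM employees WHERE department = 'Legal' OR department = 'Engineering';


Filtering: department = 'Legal' OR 'Engineering'
Matching: 3 rows

3 rows:
Rosa, Engineering
Eve, Legal
Iris, Legal


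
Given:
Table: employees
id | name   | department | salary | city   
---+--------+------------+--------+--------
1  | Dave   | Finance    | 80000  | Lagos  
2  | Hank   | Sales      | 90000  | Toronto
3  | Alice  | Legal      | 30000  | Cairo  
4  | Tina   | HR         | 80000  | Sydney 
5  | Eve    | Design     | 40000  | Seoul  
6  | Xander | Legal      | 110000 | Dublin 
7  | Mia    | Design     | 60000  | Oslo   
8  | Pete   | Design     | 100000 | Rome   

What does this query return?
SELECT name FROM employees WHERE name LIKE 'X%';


LIKE 'X%' matches names starting with 'X'
Matching: 1

1 rows:
Xander


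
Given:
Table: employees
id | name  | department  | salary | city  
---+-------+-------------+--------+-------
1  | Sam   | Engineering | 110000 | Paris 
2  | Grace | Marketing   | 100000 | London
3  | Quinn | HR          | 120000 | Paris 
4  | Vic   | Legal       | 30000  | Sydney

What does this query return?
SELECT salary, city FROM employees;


Projecting columns: salary, city

4 rows:
110000, Paris
100000, London
120000, Paris
30000, Sydney


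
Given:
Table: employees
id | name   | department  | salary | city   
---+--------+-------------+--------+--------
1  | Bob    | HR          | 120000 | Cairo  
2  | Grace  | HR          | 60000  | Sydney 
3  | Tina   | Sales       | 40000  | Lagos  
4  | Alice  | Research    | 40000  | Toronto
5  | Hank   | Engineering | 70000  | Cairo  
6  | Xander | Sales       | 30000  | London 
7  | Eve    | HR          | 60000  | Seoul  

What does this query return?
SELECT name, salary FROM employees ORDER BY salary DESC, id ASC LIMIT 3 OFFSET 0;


Sort by salary DESC (id ASC tiebreak), then skip 0 and take 3
Rows 1 through 3

3 rows:
Bob, 120000
Hank, 70000
Grace, 60000


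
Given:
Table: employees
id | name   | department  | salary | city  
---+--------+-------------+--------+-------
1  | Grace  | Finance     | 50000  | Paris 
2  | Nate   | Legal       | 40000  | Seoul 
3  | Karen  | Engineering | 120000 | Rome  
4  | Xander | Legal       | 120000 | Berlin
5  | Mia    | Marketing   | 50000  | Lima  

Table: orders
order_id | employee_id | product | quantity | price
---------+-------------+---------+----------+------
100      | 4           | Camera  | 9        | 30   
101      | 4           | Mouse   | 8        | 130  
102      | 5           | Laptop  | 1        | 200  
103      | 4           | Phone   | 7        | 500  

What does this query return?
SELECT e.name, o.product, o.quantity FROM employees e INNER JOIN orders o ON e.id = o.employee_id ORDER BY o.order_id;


Joining employees.id = orders.employee_id:
  employee Xander (id=4) -> order Camera
  employee Xander (id=4) -> order Mouse
  employee Mia (id=5) -> order Laptop
  employee Xander (id=4) -> order Phone


4 rows:
Xander, Camera, 9
Xander, Mouse, 8
Mia, Laptop, 1
Xander, Phone, 7


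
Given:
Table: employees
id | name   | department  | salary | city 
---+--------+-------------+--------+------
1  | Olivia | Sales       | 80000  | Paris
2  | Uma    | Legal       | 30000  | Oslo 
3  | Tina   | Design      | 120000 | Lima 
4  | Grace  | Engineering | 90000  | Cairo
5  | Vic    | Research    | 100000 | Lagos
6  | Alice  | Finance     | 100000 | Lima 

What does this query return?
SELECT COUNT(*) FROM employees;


COUNT(*) counts all rows

6


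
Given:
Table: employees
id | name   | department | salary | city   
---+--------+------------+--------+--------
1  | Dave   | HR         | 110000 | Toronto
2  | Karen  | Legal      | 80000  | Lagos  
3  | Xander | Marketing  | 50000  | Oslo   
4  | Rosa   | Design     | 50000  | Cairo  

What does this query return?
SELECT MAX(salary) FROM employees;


Salaries: 110000, 80000, 50000, 50000
MAX = 110000

110000


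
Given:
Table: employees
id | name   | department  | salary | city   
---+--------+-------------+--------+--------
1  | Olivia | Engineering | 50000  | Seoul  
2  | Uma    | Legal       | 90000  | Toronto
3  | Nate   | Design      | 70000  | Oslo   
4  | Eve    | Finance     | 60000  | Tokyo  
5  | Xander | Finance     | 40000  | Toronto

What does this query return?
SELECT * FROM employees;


SELECT * returns all 5 rows with all columns

5 rows:
1, Olivia, Engineering, 50000, Seoul
2, Uma, Legal, 90000, Toronto
3, Nate, Design, 70000, Oslo
4, Eve, Finance, 60000, Tokyo
5, Xander, Finance, 40000, Toronto


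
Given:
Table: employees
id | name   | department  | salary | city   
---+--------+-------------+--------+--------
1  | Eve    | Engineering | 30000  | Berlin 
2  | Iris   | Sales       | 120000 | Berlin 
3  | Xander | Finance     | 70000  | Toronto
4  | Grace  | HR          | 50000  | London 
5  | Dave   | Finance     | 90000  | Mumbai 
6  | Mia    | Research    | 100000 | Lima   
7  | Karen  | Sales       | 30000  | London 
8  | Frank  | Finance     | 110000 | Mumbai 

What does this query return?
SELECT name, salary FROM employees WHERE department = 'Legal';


Filtering: department = 'Legal'
Matching rows: 0

Empty result set (0 rows)


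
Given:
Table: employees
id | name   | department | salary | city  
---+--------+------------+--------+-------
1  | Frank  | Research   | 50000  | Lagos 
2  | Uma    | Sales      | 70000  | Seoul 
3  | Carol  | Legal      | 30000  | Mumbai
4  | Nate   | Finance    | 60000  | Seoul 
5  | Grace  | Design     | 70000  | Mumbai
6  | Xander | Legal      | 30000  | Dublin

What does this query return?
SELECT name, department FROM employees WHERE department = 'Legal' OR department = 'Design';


Filtering: department = 'Legal' OR 'Design'
Matching: 3 rows

3 rows:
Carol, Legal
Grace, Design
Xander, Legal


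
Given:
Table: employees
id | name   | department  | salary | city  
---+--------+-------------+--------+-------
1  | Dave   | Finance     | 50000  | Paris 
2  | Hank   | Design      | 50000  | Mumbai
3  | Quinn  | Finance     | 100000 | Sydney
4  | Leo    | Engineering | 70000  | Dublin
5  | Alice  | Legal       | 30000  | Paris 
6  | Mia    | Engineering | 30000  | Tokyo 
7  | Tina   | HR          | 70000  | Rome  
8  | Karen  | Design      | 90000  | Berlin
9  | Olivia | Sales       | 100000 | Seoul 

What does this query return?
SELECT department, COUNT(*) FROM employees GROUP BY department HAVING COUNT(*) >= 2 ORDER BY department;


Groups with count >= 2:
  Design: 2 -> PASS
  Engineering: 2 -> PASS
  Finance: 2 -> PASS
  HR: 1 -> filtered out
  Legal: 1 -> filtered out
  Sales: 1 -> filtered out


3 groups:
Design, 2
Engineering, 2
Finance, 2


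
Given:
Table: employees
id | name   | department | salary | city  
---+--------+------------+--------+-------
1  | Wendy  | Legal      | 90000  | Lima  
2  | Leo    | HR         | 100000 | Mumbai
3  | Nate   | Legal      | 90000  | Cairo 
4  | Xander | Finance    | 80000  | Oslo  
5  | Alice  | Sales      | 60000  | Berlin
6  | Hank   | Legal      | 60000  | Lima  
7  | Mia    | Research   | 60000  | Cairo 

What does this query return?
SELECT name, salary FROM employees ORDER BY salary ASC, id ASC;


Sorting by salary ASC, then id ASC for ties

7 rows:
Alice, 60000
Hank, 60000
Mia, 60000
Xander, 80000
Wendy, 90000
Nate, 90000
Leo, 100000


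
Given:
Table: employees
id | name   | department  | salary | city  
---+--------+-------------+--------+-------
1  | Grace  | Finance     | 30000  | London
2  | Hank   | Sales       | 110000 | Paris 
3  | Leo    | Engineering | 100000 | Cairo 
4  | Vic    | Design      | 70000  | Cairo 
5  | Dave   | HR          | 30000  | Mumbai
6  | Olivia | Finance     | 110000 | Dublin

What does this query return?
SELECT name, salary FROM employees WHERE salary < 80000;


Filtering: salary < 80000
Matching: 3 rows

3 rows:
Grace, 30000
Vic, 70000
Dave, 30000


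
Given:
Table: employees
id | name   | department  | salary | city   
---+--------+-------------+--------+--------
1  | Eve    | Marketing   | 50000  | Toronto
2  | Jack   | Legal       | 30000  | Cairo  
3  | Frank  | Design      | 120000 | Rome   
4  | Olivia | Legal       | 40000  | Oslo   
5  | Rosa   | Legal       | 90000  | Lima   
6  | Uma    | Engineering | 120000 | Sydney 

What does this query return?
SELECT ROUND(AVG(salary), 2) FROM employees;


SUM(salary) = 450000
COUNT = 6
ROUND(AVG, 2) = ROUND(450000 / 6, 2) = 75000.0

75000.0


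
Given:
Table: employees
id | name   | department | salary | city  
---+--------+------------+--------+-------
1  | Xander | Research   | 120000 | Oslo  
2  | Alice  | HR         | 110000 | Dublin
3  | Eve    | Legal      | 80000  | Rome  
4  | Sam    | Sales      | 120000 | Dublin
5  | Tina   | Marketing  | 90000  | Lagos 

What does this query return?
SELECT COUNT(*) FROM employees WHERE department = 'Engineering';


Counting rows where department = 'Engineering'


0


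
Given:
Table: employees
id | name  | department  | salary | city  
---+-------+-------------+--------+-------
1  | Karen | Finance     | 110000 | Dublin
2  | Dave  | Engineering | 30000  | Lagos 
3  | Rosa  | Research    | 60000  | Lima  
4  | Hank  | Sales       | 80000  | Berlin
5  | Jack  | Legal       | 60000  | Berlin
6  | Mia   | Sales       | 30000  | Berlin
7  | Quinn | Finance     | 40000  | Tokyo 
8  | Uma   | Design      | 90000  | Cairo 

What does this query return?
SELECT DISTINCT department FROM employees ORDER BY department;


All 'department' values (row order): Finance, Engineering, Research, Sales, Legal, Sales, Finance, Design
Removing duplicates leaves 6 unique value(s).

6 values:
Design
Engineering
Finance
Legal
Research
Sales


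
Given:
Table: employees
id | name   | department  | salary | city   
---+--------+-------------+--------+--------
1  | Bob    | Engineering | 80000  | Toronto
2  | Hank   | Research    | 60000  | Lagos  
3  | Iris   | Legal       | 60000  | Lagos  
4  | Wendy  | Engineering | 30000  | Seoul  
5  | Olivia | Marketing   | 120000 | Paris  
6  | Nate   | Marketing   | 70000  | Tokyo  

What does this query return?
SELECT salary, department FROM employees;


Projecting columns: salary, department

6 rows:
80000, Engineering
60000, Research
60000, Legal
30000, Engineering
120000, Marketing
70000, Marketing


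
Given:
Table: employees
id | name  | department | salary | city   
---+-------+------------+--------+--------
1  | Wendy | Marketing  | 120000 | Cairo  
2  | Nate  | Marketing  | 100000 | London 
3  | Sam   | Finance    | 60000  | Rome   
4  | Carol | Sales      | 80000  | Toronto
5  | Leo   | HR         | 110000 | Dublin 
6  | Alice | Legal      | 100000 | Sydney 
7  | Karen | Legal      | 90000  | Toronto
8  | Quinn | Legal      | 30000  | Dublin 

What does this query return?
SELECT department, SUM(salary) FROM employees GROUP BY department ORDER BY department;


Summing salary within each department:
  Finance: 60000 = 60000
  HR: 110000 = 110000
  Legal: 100000 + 90000 + 30000 = 220000
  Marketing: 120000 + 100000 = 220000
  Sales: 80000 = 80000


5 groups:
Finance, 60000
HR, 110000
Legal, 220000
Marketing, 220000
Sales, 80000


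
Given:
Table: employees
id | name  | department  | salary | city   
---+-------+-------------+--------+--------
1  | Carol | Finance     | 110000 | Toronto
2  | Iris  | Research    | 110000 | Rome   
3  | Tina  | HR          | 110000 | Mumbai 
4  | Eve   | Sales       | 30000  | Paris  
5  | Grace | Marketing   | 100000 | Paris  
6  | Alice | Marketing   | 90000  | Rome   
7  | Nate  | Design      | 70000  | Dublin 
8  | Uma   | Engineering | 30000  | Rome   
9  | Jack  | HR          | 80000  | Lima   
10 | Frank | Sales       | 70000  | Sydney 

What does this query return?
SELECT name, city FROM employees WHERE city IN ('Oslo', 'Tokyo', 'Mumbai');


Filtering: city IN ('Oslo', 'Tokyo', 'Mumbai')
Matching: 1 rows

1 rows:
Tina, Mumbai


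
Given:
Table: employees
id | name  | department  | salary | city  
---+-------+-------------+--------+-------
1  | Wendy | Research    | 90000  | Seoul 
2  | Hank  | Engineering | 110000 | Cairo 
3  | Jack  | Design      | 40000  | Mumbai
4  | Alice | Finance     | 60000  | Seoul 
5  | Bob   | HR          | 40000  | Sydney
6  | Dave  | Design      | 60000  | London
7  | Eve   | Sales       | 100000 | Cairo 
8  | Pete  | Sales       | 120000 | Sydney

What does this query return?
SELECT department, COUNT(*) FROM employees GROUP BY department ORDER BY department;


Assigning each row to its department group:
  Wendy -> Research
  Hank -> Engineering
  Jack -> Design
  Alice -> Finance
  Bob -> HR
  Dave -> Design
  Eve -> Sales
  Pete -> Sales


6 groups:
Design, 2
Engineering, 1
Finance, 1
HR, 1
Research, 1
Sales, 2


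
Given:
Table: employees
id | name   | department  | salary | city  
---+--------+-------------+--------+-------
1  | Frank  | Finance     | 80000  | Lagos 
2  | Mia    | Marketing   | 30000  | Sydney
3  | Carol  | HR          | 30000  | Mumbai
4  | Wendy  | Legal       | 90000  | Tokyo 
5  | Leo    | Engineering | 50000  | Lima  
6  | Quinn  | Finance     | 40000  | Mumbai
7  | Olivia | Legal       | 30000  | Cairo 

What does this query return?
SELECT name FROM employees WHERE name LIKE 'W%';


LIKE 'W%' matches names starting with 'W'
Matching: 1

1 rows:
Wendy
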